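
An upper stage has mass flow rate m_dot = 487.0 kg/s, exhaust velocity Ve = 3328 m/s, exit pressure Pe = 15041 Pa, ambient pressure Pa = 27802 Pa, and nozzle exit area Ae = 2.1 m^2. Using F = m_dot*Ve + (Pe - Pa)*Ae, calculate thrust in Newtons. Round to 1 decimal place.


Step 1: Momentum thrust = m_dot * Ve = 487.0 * 3328 = 1620736.0 N
Step 2: Pressure thrust = (Pe - Pa) * Ae = (15041 - 27802) * 2.1 = -26798.1 N
Step 3: Total thrust F = 1620736.0 + -26798.1 = 1593937.9 N

1593937.9


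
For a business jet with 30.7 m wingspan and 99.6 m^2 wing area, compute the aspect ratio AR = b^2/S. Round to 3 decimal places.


Step 1: b^2 = 30.7^2 = 942.49
Step 2: AR = 942.49 / 99.6 = 9.463

9.463


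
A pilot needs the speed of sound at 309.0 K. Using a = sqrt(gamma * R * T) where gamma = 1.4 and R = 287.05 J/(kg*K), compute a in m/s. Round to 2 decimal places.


Step 1: gamma * R * T = 1.4 * 287.05 * 309.0 = 124177.83
Step 2: a = sqrt(124177.83) = 352.39 m/s

352.39


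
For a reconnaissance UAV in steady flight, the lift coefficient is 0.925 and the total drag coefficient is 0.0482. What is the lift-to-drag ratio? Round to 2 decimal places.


Step 1: L/D = CL / CD = 0.925 / 0.0482
Step 2: L/D = 19.19

19.19


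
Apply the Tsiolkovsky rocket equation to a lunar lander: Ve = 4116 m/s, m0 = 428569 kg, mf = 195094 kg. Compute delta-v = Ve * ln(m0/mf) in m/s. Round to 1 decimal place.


Step 1: Mass ratio m0/mf = 428569 / 195094 = 2.196731
Step 2: ln(2.196731) = 0.78697
Step 3: delta-v = 4116 * 0.78697 = 3239.2 m/s

3239.2


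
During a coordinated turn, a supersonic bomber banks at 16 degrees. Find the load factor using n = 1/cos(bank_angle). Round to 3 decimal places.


Step 1: Convert 16 degrees to radians = 0.279253
Step 2: cos(16 deg) = 0.961262
Step 3: n = 1 / 0.961262 = 1.040

1.040


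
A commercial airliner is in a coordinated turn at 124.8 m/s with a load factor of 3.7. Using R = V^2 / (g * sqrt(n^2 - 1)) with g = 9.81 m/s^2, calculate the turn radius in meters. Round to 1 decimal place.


Step 1: V^2 = 124.8^2 = 15575.04
Step 2: n^2 - 1 = 3.7^2 - 1 = 12.69
Step 3: sqrt(12.69) = 3.562303
Step 4: R = 15575.04 / (9.81 * 3.562303) = 445.7 m

445.7


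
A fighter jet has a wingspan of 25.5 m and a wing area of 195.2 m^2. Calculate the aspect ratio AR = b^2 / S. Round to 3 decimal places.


Step 1: b^2 = 25.5^2 = 650.25
Step 2: AR = 650.25 / 195.2 = 3.331

3.331


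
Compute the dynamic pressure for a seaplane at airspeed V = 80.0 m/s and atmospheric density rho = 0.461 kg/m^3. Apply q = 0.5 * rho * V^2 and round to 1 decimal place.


Step 1: V^2 = 80.0^2 = 6400.0
Step 2: q = 0.5 * 0.461 * 6400.0
Step 3: q = 1475.2 Pa

1475.2


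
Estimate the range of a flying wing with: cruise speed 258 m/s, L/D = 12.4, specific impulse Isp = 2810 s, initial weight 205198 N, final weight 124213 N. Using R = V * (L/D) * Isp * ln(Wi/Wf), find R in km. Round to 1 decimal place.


Step 1: Coefficient = V * (L/D) * Isp = 258 * 12.4 * 2810 = 8989752.0 m
Step 2: Wi/Wf = 205198 / 124213 = 1.651985
Step 3: ln(1.651985) = 0.501978
Step 4: R = 8989752.0 * 0.501978 = 4512653.5 m = 4512.7 km

4512.7


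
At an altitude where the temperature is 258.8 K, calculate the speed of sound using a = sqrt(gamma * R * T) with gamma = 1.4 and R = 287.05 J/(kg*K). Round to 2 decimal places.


Step 1: gamma * R * T = 1.4 * 287.05 * 258.8 = 104003.956
Step 2: a = sqrt(104003.956) = 322.50 m/s

322.50


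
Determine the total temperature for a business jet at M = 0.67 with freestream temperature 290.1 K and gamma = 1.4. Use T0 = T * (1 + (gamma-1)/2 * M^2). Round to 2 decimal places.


Step 1: (gamma-1)/2 = 0.2
Step 2: M^2 = 0.4489
Step 3: 1 + 0.2 * 0.4489 = 1.08978
Step 4: T0 = 290.1 * 1.08978 = 316.15 K

316.15


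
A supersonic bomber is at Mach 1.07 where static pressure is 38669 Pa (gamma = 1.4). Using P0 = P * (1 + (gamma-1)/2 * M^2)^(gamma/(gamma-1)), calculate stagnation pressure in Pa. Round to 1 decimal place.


Step 1: (gamma-1)/2 * M^2 = 0.2 * 1.1449 = 0.22898
Step 2: 1 + 0.22898 = 1.22898
Step 3: Exponent gamma/(gamma-1) = 3.5
Step 4: P0 = 38669 * 1.22898^3.5 = 79573.7 Pa

79573.7


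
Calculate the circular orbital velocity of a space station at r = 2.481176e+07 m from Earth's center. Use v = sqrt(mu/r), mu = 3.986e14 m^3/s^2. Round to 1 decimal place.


Step 1: mu / r = 3.986e14 / 2.481176e+07 = 16064962.7435
Step 2: v = sqrt(16064962.7435) = 4008.1 m/s

4008.1


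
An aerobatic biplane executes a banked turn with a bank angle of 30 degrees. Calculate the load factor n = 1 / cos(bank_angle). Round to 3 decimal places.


Step 1: Convert 30 degrees to radians = 0.523599
Step 2: cos(30 deg) = 0.866025
Step 3: n = 1 / 0.866025 = 1.155

1.155


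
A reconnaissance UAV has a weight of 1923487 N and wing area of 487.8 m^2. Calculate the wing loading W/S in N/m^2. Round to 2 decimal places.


Step 1: Wing loading = W / S = 1923487 / 487.8
Step 2: Wing loading = 3943.19 N/m^2

3943.19


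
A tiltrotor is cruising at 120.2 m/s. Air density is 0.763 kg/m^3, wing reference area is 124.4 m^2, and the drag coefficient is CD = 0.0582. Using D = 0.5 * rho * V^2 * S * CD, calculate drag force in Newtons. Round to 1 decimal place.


Step 1: Dynamic pressure q = 0.5 * 0.763 * 120.2^2 = 5511.9273 Pa
Step 2: Drag D = q * S * CD = 5511.9273 * 124.4 * 0.0582
Step 3: D = 39906.8 N

39906.8


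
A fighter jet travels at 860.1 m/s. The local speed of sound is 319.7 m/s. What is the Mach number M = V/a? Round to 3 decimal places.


Step 1: M = V / a = 860.1 / 319.7
Step 2: M = 2.690

2.690


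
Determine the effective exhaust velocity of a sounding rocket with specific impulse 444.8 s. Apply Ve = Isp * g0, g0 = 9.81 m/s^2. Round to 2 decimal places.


Step 1: Ve = Isp * g0 = 444.8 * 9.81
Step 2: Ve = 4363.49 m/s

4363.49


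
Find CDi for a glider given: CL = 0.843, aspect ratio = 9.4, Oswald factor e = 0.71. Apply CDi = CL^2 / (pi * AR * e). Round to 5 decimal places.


Step 1: CL^2 = 0.843^2 = 0.710649
Step 2: pi * AR * e = 3.14159 * 9.4 * 0.71 = 20.966989
Step 3: CDi = 0.710649 / 20.966989 = 0.03389

0.03389


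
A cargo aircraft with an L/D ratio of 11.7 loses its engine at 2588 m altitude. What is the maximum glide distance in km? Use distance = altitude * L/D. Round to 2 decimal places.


Step 1: Glide distance = altitude * L/D = 2588 * 11.7 = 30279.6 m
Step 2: Convert to km: 30279.6 / 1000 = 30.28 km

30.28


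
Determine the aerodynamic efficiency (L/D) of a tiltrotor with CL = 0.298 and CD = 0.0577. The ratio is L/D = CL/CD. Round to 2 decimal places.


Step 1: L/D = CL / CD = 0.298 / 0.0577
Step 2: L/D = 5.16

5.16


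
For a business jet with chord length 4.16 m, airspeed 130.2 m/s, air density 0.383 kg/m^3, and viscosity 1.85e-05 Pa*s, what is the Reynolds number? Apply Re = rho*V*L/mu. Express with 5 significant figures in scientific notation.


Step 1: Numerator = rho * V * L = 0.383 * 130.2 * 4.16 = 207.445056
Step 2: Re = 207.445056 / 1.85e-05
Step 3: Re = 1.1213e+07

1.1213e+07


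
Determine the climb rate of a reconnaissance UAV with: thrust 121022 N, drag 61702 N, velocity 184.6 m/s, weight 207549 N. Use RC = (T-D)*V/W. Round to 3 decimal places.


Step 1: Excess thrust = T - D = 121022 - 61702 = 59320 N
Step 2: Excess power = 59320 * 184.6 = 10950472.0 W
Step 3: RC = 10950472.0 / 207549 = 52.761 m/s

52.761


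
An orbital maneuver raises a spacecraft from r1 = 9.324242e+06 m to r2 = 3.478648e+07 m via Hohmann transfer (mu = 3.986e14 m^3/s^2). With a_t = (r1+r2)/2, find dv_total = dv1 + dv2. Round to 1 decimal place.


Step 1: Transfer semi-major axis a_t = (9.324242e+06 + 3.478648e+07) / 2 = 2.205536e+07 m
Step 2: v1 (circular at r1) = sqrt(mu/r1) = 6538.26 m/s
Step 3: v_t1 = sqrt(mu*(2/r1 - 1/a_t)) = 8211.26 m/s
Step 4: dv1 = |8211.26 - 6538.26| = 1673.01 m/s
Step 5: v2 (circular at r2) = 3385.04 m/s, v_t2 = 2200.96 m/s
Step 6: dv2 = |3385.04 - 2200.96| = 1184.07 m/s
Step 7: Total delta-v = 1673.01 + 1184.07 = 2857.1 m/s

2857.1


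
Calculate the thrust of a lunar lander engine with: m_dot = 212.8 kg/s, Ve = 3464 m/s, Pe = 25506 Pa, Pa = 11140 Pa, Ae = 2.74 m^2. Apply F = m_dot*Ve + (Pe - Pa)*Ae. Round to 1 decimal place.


Step 1: Momentum thrust = m_dot * Ve = 212.8 * 3464 = 737139.2 N
Step 2: Pressure thrust = (Pe - Pa) * Ae = (25506 - 11140) * 2.74 = 39362.84 N
Step 3: Total thrust F = 737139.2 + 39362.84 = 776502.0 N

776502.0


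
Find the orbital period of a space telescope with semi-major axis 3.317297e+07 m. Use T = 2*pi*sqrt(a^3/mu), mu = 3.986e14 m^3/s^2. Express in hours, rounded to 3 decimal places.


Step 1: a^3 / mu = 3.650506e+22 / 3.986e14 = 9.158319e+07
Step 2: sqrt(9.158319e+07) = 9569.9107 s
Step 3: T = 2*pi * 9569.9107 = 60129.52 s
Step 4: T in hours = 60129.52 / 3600 = 16.703 hours

16.703


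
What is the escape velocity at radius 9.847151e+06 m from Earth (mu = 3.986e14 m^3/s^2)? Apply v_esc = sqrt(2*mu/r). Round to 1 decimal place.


Step 1: 2*mu/r = 2 * 3.986e14 / 9.847151e+06 = 80957426.1632
Step 2: v_esc = sqrt(80957426.1632) = 8997.6 m/s

8997.6


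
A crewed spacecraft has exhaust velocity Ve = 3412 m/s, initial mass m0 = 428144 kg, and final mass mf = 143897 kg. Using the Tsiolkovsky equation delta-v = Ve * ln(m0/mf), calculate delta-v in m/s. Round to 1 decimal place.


Step 1: Mass ratio m0/mf = 428144 / 143897 = 2.97535
Step 2: ln(2.97535) = 1.090362
Step 3: delta-v = 3412 * 1.090362 = 3720.3 m/s

3720.3


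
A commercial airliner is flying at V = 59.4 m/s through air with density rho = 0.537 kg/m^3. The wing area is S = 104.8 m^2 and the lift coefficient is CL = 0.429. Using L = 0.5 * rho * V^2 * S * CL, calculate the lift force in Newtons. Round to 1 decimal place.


Step 1: Calculate dynamic pressure q = 0.5 * 0.537 * 59.4^2 = 0.5 * 0.537 * 3528.36 = 947.3647 Pa
Step 2: Multiply by wing area and lift coefficient: L = 947.3647 * 104.8 * 0.429
Step 3: L = 99283.8164 * 0.429 = 42592.8 N

42592.8


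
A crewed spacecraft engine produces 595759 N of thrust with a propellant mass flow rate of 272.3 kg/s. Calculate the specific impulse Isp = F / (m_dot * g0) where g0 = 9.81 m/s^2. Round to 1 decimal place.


Step 1: m_dot * g0 = 272.3 * 9.81 = 2671.26
Step 2: Isp = 595759 / 2671.26 = 223.0 s

223.0


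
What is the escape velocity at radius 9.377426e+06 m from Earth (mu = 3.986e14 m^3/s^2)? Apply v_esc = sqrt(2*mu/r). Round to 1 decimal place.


Step 1: 2*mu/r = 2 * 3.986e14 / 9.377426e+06 = 85012667.6553
Step 2: v_esc = sqrt(85012667.6553) = 9220.2 m/s

9220.2


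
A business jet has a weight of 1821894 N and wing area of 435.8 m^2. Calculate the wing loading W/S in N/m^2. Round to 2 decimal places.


Step 1: Wing loading = W / S = 1821894 / 435.8
Step 2: Wing loading = 4180.57 N/m^2

4180.57


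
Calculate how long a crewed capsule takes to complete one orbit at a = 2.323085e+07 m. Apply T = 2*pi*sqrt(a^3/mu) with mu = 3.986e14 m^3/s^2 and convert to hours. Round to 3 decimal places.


Step 1: a^3 / mu = 1.253705e+22 / 3.986e14 = 3.145271e+07
Step 2: sqrt(3.145271e+07) = 5608.2712 s
Step 3: T = 2*pi * 5608.2712 = 35237.81 s
Step 4: T in hours = 35237.81 / 3600 = 9.788 hours

9.788


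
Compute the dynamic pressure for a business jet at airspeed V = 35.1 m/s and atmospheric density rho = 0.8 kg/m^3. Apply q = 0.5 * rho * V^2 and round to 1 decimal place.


Step 1: V^2 = 35.1^2 = 1232.01
Step 2: q = 0.5 * 0.8 * 1232.01
Step 3: q = 492.8 Pa

492.8


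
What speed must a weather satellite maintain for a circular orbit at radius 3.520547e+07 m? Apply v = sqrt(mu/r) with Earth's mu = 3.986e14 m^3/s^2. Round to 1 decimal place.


Step 1: mu / r = 3.986e14 / 3.520547e+07 = 11322104.2071
Step 2: v = sqrt(11322104.2071) = 3364.8 m/s

3364.8


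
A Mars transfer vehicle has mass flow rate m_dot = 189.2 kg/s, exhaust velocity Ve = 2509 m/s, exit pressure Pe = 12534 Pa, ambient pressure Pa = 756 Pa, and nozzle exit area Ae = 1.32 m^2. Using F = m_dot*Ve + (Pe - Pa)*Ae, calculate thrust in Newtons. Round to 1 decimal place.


Step 1: Momentum thrust = m_dot * Ve = 189.2 * 2509 = 474702.8 N
Step 2: Pressure thrust = (Pe - Pa) * Ae = (12534 - 756) * 1.32 = 15546.96 N
Step 3: Total thrust F = 474702.8 + 15546.96 = 490249.8 N

490249.8


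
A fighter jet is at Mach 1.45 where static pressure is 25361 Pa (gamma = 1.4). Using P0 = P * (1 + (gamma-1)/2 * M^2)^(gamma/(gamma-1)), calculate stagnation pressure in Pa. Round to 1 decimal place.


Step 1: (gamma-1)/2 * M^2 = 0.2 * 2.1025 = 0.4205
Step 2: 1 + 0.4205 = 1.4205
Step 3: Exponent gamma/(gamma-1) = 3.5
Step 4: P0 = 25361 * 1.4205^3.5 = 86638.5 Pa

86638.5


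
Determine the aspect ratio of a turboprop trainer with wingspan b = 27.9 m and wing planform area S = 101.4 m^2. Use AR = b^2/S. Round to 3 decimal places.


Step 1: b^2 = 27.9^2 = 778.41
Step 2: AR = 778.41 / 101.4 = 7.677

7.677


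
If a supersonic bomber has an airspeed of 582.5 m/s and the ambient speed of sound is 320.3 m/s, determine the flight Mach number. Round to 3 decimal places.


Step 1: M = V / a = 582.5 / 320.3
Step 2: M = 1.819

1.819


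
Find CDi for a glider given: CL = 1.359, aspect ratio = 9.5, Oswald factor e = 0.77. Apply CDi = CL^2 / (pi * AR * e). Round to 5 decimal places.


Step 1: CL^2 = 1.359^2 = 1.846881
Step 2: pi * AR * e = 3.14159 * 9.5 * 0.77 = 22.98075
Step 3: CDi = 1.846881 / 22.98075 = 0.08037

0.08037


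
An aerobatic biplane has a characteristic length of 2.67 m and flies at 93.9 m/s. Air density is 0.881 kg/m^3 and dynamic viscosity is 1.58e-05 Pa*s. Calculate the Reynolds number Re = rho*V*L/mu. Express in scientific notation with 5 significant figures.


Step 1: Numerator = rho * V * L = 0.881 * 93.9 * 2.67 = 220.878153
Step 2: Re = 220.878153 / 1.58e-05
Step 3: Re = 1.3980e+07

1.3980e+07


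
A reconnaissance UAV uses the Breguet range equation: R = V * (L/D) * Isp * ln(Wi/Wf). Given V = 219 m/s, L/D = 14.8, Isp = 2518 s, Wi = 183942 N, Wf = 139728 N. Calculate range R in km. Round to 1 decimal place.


Step 1: Coefficient = V * (L/D) * Isp = 219 * 14.8 * 2518 = 8161341.6 m
Step 2: Wi/Wf = 183942 / 139728 = 1.316429
Step 3: ln(1.316429) = 0.274923
Step 4: R = 8161341.6 * 0.274923 = 2243739.0 m = 2243.7 km

2243.7


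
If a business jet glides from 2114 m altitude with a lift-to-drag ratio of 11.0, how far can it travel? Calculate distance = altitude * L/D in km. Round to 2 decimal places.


Step 1: Glide distance = altitude * L/D = 2114 * 11.0 = 23254.0 m
Step 2: Convert to km: 23254.0 / 1000 = 23.25 km

23.25


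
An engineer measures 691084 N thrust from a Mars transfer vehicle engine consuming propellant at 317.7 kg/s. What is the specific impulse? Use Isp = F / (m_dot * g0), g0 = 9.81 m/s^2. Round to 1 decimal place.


Step 1: m_dot * g0 = 317.7 * 9.81 = 3116.64
Step 2: Isp = 691084 / 3116.64 = 221.7 s

221.7


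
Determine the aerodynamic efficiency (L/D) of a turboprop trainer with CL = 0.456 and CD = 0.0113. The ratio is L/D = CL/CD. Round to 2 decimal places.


Step 1: L/D = CL / CD = 0.456 / 0.0113
Step 2: L/D = 40.35

40.35


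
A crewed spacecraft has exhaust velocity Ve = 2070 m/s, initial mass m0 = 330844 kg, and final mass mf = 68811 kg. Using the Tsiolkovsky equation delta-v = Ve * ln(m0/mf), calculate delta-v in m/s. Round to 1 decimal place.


Step 1: Mass ratio m0/mf = 330844 / 68811 = 4.80801
Step 2: ln(4.80801) = 1.570283
Step 3: delta-v = 2070 * 1.570283 = 3250.5 m/s

3250.5


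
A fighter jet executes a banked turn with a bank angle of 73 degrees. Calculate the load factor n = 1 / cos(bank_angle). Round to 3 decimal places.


Step 1: Convert 73 degrees to radians = 1.27409
Step 2: cos(73 deg) = 0.292372
Step 3: n = 1 / 0.292372 = 3.420

3.420


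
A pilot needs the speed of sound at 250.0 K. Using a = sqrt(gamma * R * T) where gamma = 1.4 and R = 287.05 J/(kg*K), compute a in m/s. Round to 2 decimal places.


Step 1: gamma * R * T = 1.4 * 287.05 * 250.0 = 100467.5
Step 2: a = sqrt(100467.5) = 316.97 m/s

316.97


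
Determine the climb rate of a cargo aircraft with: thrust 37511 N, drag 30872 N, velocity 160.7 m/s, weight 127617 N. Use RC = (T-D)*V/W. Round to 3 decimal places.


Step 1: Excess thrust = T - D = 37511 - 30872 = 6639 N
Step 2: Excess power = 6639 * 160.7 = 1066887.3 W
Step 3: RC = 1066887.3 / 127617 = 8.360 m/s

8.360


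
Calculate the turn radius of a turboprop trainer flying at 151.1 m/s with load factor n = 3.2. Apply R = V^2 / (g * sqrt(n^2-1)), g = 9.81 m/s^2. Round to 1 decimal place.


Step 1: V^2 = 151.1^2 = 22831.21
Step 2: n^2 - 1 = 3.2^2 - 1 = 9.24
Step 3: sqrt(9.24) = 3.039737
Step 4: R = 22831.21 / (9.81 * 3.039737) = 765.6 m

765.6


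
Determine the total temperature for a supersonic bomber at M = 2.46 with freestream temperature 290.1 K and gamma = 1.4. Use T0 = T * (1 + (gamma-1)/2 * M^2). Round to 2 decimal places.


Step 1: (gamma-1)/2 = 0.2
Step 2: M^2 = 6.0516
Step 3: 1 + 0.2 * 6.0516 = 2.21032
Step 4: T0 = 290.1 * 2.21032 = 641.21 K

641.21


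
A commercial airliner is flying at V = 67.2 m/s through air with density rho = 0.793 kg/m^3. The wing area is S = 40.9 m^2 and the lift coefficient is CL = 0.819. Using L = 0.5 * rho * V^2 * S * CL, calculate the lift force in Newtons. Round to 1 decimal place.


Step 1: Calculate dynamic pressure q = 0.5 * 0.793 * 67.2^2 = 0.5 * 0.793 * 4515.84 = 1790.5306 Pa
Step 2: Multiply by wing area and lift coefficient: L = 1790.5306 * 40.9 * 0.819
Step 3: L = 73232.6999 * 0.819 = 59977.6 N

59977.6


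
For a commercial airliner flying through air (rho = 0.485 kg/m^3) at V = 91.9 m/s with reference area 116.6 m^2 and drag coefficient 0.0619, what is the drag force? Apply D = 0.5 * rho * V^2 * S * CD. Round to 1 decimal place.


Step 1: Dynamic pressure q = 0.5 * 0.485 * 91.9^2 = 2048.0604 Pa
Step 2: Drag D = q * S * CD = 2048.0604 * 116.6 * 0.0619
Step 3: D = 14782.0 N

14782.0


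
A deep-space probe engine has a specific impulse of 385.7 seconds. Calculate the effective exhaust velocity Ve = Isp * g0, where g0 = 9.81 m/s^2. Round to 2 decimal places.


Step 1: Ve = Isp * g0 = 385.7 * 9.81
Step 2: Ve = 3783.72 m/s

3783.72


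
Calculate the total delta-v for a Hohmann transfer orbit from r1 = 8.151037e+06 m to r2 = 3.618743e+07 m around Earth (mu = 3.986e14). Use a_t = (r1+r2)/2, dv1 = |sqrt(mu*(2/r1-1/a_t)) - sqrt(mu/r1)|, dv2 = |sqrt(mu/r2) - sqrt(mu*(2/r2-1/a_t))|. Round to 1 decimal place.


Step 1: Transfer semi-major axis a_t = (8.151037e+06 + 3.618743e+07) / 2 = 2.216923e+07 m
Step 2: v1 (circular at r1) = sqrt(mu/r1) = 6992.98 m/s
Step 3: v_t1 = sqrt(mu*(2/r1 - 1/a_t)) = 8934.41 m/s
Step 4: dv1 = |8934.41 - 6992.98| = 1941.43 m/s
Step 5: v2 (circular at r2) = 3318.87 m/s, v_t2 = 2012.43 m/s
Step 6: dv2 = |3318.87 - 2012.43| = 1306.44 m/s
Step 7: Total delta-v = 1941.43 + 1306.44 = 3247.9 m/s

3247.9


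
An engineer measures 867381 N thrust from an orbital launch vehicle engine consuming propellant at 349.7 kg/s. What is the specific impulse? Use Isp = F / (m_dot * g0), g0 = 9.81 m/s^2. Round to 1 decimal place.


Step 1: m_dot * g0 = 349.7 * 9.81 = 3430.56
Step 2: Isp = 867381 / 3430.56 = 252.8 s

252.8


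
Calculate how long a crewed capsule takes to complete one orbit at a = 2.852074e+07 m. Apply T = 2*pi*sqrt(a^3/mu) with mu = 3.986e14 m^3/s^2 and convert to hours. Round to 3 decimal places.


Step 1: a^3 / mu = 2.319970e+22 / 3.986e14 = 5.820296e+07
Step 2: sqrt(5.820296e+07) = 7629.0865 s
Step 3: T = 2*pi * 7629.0865 = 47934.96 s
Step 4: T in hours = 47934.96 / 3600 = 13.315 hours

13.315


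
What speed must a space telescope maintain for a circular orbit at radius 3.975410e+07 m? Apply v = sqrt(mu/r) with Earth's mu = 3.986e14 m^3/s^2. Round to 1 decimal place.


Step 1: mu / r = 3.986e14 / 3.975410e+07 = 10026638.7618
Step 2: v = sqrt(10026638.7618) = 3166.5 m/s

3166.5


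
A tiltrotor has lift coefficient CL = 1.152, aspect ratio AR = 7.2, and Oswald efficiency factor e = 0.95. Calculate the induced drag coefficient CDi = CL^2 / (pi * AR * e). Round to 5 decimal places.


Step 1: CL^2 = 1.152^2 = 1.327104
Step 2: pi * AR * e = 3.14159 * 7.2 * 0.95 = 21.488494
Step 3: CDi = 1.327104 / 21.488494 = 0.06176

0.06176


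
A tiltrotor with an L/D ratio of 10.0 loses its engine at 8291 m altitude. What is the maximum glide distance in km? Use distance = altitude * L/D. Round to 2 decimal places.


Step 1: Glide distance = altitude * L/D = 8291 * 10.0 = 82910.0 m
Step 2: Convert to km: 82910.0 / 1000 = 82.91 km

82.91


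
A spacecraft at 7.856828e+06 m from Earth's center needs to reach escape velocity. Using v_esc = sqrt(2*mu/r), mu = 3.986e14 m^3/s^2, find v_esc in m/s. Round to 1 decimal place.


Step 1: 2*mu/r = 2 * 3.986e14 / 7.856828e+06 = 101465884.1965
Step 2: v_esc = sqrt(101465884.1965) = 10073.0 m/s

10073.0


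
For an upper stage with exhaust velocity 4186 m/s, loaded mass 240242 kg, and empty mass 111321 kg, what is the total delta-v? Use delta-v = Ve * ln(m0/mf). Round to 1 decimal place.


Step 1: Mass ratio m0/mf = 240242 / 111321 = 2.158101
Step 2: ln(2.158101) = 0.769229
Step 3: delta-v = 4186 * 0.769229 = 3220.0 m/s

3220.0


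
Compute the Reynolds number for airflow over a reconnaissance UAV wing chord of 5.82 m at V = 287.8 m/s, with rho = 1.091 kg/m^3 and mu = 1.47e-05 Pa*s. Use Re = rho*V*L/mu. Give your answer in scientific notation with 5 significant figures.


Step 1: Numerator = rho * V * L = 1.091 * 287.8 * 5.82 = 1827.420636
Step 2: Re = 1827.420636 / 1.47e-05
Step 3: Re = 1.2431e+08

1.2431e+08


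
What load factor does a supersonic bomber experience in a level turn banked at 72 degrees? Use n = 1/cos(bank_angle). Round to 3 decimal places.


Step 1: Convert 72 degrees to radians = 1.256637
Step 2: cos(72 deg) = 0.309017
Step 3: n = 1 / 0.309017 = 3.236

3.236


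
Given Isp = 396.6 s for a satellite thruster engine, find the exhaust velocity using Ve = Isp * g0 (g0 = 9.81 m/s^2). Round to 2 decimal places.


Step 1: Ve = Isp * g0 = 396.6 * 9.81
Step 2: Ve = 3890.65 m/s

3890.65


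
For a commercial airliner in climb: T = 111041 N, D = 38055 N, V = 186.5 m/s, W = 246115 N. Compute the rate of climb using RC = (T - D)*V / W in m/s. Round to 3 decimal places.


Step 1: Excess thrust = T - D = 111041 - 38055 = 72986 N
Step 2: Excess power = 72986 * 186.5 = 13611889.0 W
Step 3: RC = 13611889.0 / 246115 = 55.307 m/s

55.307


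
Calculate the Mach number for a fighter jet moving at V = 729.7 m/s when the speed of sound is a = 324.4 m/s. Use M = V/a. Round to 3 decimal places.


Step 1: M = V / a = 729.7 / 324.4
Step 2: M = 2.249

2.249


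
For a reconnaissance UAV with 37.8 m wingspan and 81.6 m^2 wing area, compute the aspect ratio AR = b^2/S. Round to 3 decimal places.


Step 1: b^2 = 37.8^2 = 1428.84
Step 2: AR = 1428.84 / 81.6 = 17.510

17.510


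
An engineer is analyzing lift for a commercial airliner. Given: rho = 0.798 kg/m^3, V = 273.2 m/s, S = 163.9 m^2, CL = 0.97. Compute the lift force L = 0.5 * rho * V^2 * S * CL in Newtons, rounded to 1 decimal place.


Step 1: Calculate dynamic pressure q = 0.5 * 0.798 * 273.2^2 = 0.5 * 0.798 * 74638.24 = 29780.6578 Pa
Step 2: Multiply by wing area and lift coefficient: L = 29780.6578 * 163.9 * 0.97
Step 3: L = 4881049.8069 * 0.97 = 4734618.3 N

4734618.3


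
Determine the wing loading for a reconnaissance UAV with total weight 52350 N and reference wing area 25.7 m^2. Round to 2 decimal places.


Step 1: Wing loading = W / S = 52350 / 25.7
Step 2: Wing loading = 2036.96 N/m^2

2036.96


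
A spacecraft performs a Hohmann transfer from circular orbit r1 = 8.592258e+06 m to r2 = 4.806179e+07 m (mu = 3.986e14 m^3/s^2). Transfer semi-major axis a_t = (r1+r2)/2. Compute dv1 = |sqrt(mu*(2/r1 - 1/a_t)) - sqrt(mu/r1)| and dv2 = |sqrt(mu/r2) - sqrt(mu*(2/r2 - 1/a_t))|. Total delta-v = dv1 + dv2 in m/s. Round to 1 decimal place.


Step 1: Transfer semi-major axis a_t = (8.592258e+06 + 4.806179e+07) / 2 = 2.832702e+07 m
Step 2: v1 (circular at r1) = sqrt(mu/r1) = 6811.06 m/s
Step 3: v_t1 = sqrt(mu*(2/r1 - 1/a_t)) = 8871.86 m/s
Step 4: dv1 = |8871.86 - 6811.06| = 2060.79 m/s
Step 5: v2 (circular at r2) = 2879.84 m/s, v_t2 = 1586.07 m/s
Step 6: dv2 = |2879.84 - 1586.07| = 1293.77 m/s
Step 7: Total delta-v = 2060.79 + 1293.77 = 3354.6 m/s

3354.6


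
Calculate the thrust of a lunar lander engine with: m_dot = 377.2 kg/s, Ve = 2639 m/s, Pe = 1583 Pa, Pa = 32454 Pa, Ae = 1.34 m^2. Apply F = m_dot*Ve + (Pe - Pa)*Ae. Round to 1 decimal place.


Step 1: Momentum thrust = m_dot * Ve = 377.2 * 2639 = 995430.8 N
Step 2: Pressure thrust = (Pe - Pa) * Ae = (1583 - 32454) * 1.34 = -41367.14 N
Step 3: Total thrust F = 995430.8 + -41367.14 = 954063.7 N

954063.7


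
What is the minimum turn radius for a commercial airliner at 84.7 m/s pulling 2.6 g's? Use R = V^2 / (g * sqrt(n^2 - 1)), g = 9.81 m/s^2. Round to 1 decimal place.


Step 1: V^2 = 84.7^2 = 7174.09
Step 2: n^2 - 1 = 2.6^2 - 1 = 5.76
Step 3: sqrt(5.76) = 2.4
Step 4: R = 7174.09 / (9.81 * 2.4) = 304.7 m

304.7


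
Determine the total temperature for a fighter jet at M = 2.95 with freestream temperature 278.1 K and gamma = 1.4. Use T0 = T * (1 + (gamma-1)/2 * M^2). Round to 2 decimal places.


Step 1: (gamma-1)/2 = 0.2
Step 2: M^2 = 8.7025
Step 3: 1 + 0.2 * 8.7025 = 2.7405
Step 4: T0 = 278.1 * 2.7405 = 762.13 K

762.13


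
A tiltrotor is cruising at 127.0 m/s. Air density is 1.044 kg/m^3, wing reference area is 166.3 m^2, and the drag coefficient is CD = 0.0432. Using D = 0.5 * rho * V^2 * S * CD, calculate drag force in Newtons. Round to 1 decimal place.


Step 1: Dynamic pressure q = 0.5 * 1.044 * 127.0^2 = 8419.338 Pa
Step 2: Drag D = q * S * CD = 8419.338 * 166.3 * 0.0432
Step 3: D = 60485.9 N

60485.9


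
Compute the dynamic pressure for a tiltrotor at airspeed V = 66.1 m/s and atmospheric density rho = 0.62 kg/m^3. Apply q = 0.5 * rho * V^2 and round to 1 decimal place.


Step 1: V^2 = 66.1^2 = 4369.21
Step 2: q = 0.5 * 0.62 * 4369.21
Step 3: q = 1354.5 Pa

1354.5


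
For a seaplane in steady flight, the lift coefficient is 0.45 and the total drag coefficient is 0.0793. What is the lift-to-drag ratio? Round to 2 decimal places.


Step 1: L/D = CL / CD = 0.45 / 0.0793
Step 2: L/D = 5.67

5.67


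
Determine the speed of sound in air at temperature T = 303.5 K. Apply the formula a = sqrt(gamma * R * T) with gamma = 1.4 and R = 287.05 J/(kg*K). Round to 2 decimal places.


Step 1: gamma * R * T = 1.4 * 287.05 * 303.5 = 121967.545
Step 2: a = sqrt(121967.545) = 349.24 m/s

349.24


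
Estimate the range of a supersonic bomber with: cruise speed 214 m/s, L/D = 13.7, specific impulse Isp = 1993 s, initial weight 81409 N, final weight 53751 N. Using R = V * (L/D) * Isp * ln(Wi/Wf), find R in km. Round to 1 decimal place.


Step 1: Coefficient = V * (L/D) * Isp = 214 * 13.7 * 1993 = 5843077.4 m
Step 2: Wi/Wf = 81409 / 53751 = 1.514558
Step 3: ln(1.514558) = 0.415124
Step 4: R = 5843077.4 * 0.415124 = 2425599.1 m = 2425.6 km

2425.6


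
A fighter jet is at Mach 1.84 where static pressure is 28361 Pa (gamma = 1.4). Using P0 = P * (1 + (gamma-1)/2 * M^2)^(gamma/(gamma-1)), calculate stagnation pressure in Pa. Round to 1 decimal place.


Step 1: (gamma-1)/2 * M^2 = 0.2 * 3.3856 = 0.67712
Step 2: 1 + 0.67712 = 1.67712
Step 3: Exponent gamma/(gamma-1) = 3.5
Step 4: P0 = 28361 * 1.67712^3.5 = 173259.1 Pa

173259.1


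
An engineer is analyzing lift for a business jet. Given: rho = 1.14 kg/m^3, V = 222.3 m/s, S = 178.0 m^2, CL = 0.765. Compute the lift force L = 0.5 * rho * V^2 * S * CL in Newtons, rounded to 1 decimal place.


Step 1: Calculate dynamic pressure q = 0.5 * 1.14 * 222.3^2 = 0.5 * 1.14 * 49417.29 = 28167.8553 Pa
Step 2: Multiply by wing area and lift coefficient: L = 28167.8553 * 178.0 * 0.765
Step 3: L = 5013878.2434 * 0.765 = 3835616.9 N

3835616.9


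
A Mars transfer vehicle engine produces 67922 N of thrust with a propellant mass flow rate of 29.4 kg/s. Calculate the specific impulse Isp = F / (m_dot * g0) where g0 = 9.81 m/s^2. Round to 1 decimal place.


Step 1: m_dot * g0 = 29.4 * 9.81 = 288.41
Step 2: Isp = 67922 / 288.41 = 235.5 s

235.5


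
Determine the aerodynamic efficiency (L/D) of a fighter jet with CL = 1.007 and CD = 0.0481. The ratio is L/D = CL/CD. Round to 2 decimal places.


Step 1: L/D = CL / CD = 1.007 / 0.0481
Step 2: L/D = 20.94

20.94


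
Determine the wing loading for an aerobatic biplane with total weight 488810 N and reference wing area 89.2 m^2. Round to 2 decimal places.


Step 1: Wing loading = W / S = 488810 / 89.2
Step 2: Wing loading = 5479.93 N/m^2

5479.93


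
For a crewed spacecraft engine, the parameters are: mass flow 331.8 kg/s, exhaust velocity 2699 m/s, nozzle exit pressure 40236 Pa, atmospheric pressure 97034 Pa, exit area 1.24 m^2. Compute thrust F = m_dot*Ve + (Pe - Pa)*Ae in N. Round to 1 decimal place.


Step 1: Momentum thrust = m_dot * Ve = 331.8 * 2699 = 895528.2 N
Step 2: Pressure thrust = (Pe - Pa) * Ae = (40236 - 97034) * 1.24 = -70429.52 N
Step 3: Total thrust F = 895528.2 + -70429.52 = 825098.7 N

825098.7


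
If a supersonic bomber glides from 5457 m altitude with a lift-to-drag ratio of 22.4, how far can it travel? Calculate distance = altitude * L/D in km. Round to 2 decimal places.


Step 1: Glide distance = altitude * L/D = 5457 * 22.4 = 122236.8 m
Step 2: Convert to km: 122236.8 / 1000 = 122.24 km

122.24


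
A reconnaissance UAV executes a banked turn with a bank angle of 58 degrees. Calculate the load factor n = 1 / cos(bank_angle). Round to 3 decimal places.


Step 1: Convert 58 degrees to radians = 1.012291
Step 2: cos(58 deg) = 0.529919
Step 3: n = 1 / 0.529919 = 1.887

1.887


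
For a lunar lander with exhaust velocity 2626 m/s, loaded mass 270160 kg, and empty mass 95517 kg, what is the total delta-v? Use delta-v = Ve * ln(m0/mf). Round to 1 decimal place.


Step 1: Mass ratio m0/mf = 270160 / 95517 = 2.828397
Step 2: ln(2.828397) = 1.03971
Step 3: delta-v = 2626 * 1.03971 = 2730.3 m/s

2730.3


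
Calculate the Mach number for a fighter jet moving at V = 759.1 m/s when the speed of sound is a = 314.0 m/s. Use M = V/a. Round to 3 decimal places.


Step 1: M = V / a = 759.1 / 314.0
Step 2: M = 2.418

2.418


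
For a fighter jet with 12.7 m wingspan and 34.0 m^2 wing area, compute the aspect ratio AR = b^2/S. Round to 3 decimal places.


Step 1: b^2 = 12.7^2 = 161.29
Step 2: AR = 161.29 / 34.0 = 4.744

4.744


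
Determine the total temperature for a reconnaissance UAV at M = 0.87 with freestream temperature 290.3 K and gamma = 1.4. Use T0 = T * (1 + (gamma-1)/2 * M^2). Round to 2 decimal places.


Step 1: (gamma-1)/2 = 0.2
Step 2: M^2 = 0.7569
Step 3: 1 + 0.2 * 0.7569 = 1.15138
Step 4: T0 = 290.3 * 1.15138 = 334.25 K

334.25


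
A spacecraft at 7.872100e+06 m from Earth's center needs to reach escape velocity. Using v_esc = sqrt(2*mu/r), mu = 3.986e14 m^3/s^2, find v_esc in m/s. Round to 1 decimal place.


Step 1: 2*mu/r = 2 * 3.986e14 / 7.872100e+06 = 101269038.7571
Step 2: v_esc = sqrt(101269038.7571) = 10063.3 m/s

10063.3


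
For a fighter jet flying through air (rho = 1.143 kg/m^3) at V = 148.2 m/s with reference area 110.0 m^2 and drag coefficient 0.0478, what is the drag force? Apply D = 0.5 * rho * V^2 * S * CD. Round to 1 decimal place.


Step 1: Dynamic pressure q = 0.5 * 1.143 * 148.2^2 = 12551.9917 Pa
Step 2: Drag D = q * S * CD = 12551.9917 * 110.0 * 0.0478
Step 3: D = 65998.4 N

65998.4


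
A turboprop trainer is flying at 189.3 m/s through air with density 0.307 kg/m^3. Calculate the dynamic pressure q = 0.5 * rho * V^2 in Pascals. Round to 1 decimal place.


Step 1: V^2 = 189.3^2 = 35834.49
Step 2: q = 0.5 * 0.307 * 35834.49
Step 3: q = 5500.6 Pa

5500.6


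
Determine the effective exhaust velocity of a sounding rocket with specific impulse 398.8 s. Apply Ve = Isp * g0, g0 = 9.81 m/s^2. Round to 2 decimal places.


Step 1: Ve = Isp * g0 = 398.8 * 9.81
Step 2: Ve = 3912.23 m/s

3912.23


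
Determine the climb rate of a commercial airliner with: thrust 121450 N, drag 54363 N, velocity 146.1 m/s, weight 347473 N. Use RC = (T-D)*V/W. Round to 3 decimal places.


Step 1: Excess thrust = T - D = 121450 - 54363 = 67087 N
Step 2: Excess power = 67087 * 146.1 = 9801410.7 W
Step 3: RC = 9801410.7 / 347473 = 28.208 m/s

28.208


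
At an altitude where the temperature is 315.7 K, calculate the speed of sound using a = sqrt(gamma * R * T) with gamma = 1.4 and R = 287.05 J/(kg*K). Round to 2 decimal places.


Step 1: gamma * R * T = 1.4 * 287.05 * 315.7 = 126870.359
Step 2: a = sqrt(126870.359) = 356.19 m/s

356.19


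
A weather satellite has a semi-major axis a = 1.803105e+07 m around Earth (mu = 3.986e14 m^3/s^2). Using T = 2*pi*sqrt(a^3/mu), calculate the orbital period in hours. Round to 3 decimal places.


Step 1: a^3 / mu = 5.862233e+21 / 3.986e14 = 1.470706e+07
Step 2: sqrt(1.470706e+07) = 3834.978 s
Step 3: T = 2*pi * 3834.978 = 24095.88 s
Step 4: T in hours = 24095.88 / 3600 = 6.693 hours

6.693


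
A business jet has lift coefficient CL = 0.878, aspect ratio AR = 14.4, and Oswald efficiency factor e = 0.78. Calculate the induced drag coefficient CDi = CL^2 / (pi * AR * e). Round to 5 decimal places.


Step 1: CL^2 = 0.878^2 = 0.770884
Step 2: pi * AR * e = 3.14159 * 14.4 * 0.78 = 35.286369
Step 3: CDi = 0.770884 / 35.286369 = 0.02185

0.02185


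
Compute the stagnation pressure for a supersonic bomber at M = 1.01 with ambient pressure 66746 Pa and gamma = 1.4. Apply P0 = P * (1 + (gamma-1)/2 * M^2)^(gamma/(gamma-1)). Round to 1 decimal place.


Step 1: (gamma-1)/2 * M^2 = 0.2 * 1.0201 = 0.20402
Step 2: 1 + 0.20402 = 1.20402
Step 3: Exponent gamma/(gamma-1) = 3.5
Step 4: P0 = 66746 * 1.20402^3.5 = 127833.1 Pa

127833.1


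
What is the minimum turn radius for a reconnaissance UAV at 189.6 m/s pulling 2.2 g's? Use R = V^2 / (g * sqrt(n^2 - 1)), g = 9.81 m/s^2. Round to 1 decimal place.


Step 1: V^2 = 189.6^2 = 35948.16
Step 2: n^2 - 1 = 2.2^2 - 1 = 3.84
Step 3: sqrt(3.84) = 1.959592
Step 4: R = 35948.16 / (9.81 * 1.959592) = 1870.0 m

1870.0


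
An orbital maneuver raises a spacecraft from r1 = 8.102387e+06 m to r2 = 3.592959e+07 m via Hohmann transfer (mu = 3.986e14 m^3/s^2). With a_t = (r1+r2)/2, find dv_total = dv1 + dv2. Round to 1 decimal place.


Step 1: Transfer semi-major axis a_t = (8.102387e+06 + 3.592959e+07) / 2 = 2.201599e+07 m
Step 2: v1 (circular at r1) = sqrt(mu/r1) = 7013.94 m/s
Step 3: v_t1 = sqrt(mu*(2/r1 - 1/a_t)) = 8960.23 m/s
Step 4: dv1 = |8960.23 - 7013.94| = 1946.29 m/s
Step 5: v2 (circular at r2) = 3330.75 m/s, v_t2 = 2020.6 m/s
Step 6: dv2 = |3330.75 - 2020.6| = 1310.16 m/s
Step 7: Total delta-v = 1946.29 + 1310.16 = 3256.4 m/s

3256.4


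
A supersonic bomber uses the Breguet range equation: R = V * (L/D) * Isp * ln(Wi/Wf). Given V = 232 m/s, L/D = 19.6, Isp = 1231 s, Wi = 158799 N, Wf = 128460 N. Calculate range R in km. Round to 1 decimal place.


Step 1: Coefficient = V * (L/D) * Isp = 232 * 19.6 * 1231 = 5597603.2 m
Step 2: Wi/Wf = 158799 / 128460 = 1.236175
Step 3: ln(1.236175) = 0.212022
Step 4: R = 5597603.2 * 0.212022 = 1186813.2 m = 1186.8 km

1186.8


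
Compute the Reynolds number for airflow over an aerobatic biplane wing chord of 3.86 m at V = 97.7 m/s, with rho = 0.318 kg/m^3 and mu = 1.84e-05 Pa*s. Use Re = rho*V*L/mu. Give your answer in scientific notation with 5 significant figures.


Step 1: Numerator = rho * V * L = 0.318 * 97.7 * 3.86 = 119.924796
Step 2: Re = 119.924796 / 1.84e-05
Step 3: Re = 6.5177e+06

6.5177e+06


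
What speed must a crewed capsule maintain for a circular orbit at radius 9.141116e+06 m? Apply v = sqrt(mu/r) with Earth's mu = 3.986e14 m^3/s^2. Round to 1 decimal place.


Step 1: mu / r = 3.986e14 / 9.141116e+06 = 43605179.0613
Step 2: v = sqrt(43605179.0613) = 6603.4 m/s

6603.4


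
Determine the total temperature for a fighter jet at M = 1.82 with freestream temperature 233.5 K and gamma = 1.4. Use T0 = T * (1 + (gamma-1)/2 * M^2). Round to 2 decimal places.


Step 1: (gamma-1)/2 = 0.2
Step 2: M^2 = 3.3124
Step 3: 1 + 0.2 * 3.3124 = 1.66248
Step 4: T0 = 233.5 * 1.66248 = 388.19 K

388.19


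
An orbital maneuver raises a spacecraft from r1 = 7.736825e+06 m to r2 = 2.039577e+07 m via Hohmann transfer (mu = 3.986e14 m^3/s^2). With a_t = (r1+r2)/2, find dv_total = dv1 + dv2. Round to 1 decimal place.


Step 1: Transfer semi-major axis a_t = (7.736825e+06 + 2.039577e+07) / 2 = 1.406630e+07 m
Step 2: v1 (circular at r1) = sqrt(mu/r1) = 7177.73 m/s
Step 3: v_t1 = sqrt(mu*(2/r1 - 1/a_t)) = 8643.06 m/s
Step 4: dv1 = |8643.06 - 7177.73| = 1465.33 m/s
Step 5: v2 (circular at r2) = 4420.78 m/s, v_t2 = 3278.61 m/s
Step 6: dv2 = |4420.78 - 3278.61| = 1142.16 m/s
Step 7: Total delta-v = 1465.33 + 1142.16 = 2607.5 m/s

2607.5


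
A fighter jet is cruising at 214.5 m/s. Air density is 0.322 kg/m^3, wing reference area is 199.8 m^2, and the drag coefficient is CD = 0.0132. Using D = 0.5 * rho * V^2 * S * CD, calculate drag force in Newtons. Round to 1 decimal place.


Step 1: Dynamic pressure q = 0.5 * 0.322 * 214.5^2 = 7407.6503 Pa
Step 2: Drag D = q * S * CD = 7407.6503 * 199.8 * 0.0132
Step 3: D = 19536.6 N

19536.6


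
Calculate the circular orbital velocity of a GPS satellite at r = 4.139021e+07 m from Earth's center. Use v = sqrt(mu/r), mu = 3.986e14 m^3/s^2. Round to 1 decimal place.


Step 1: mu / r = 3.986e14 / 4.139021e+07 = 9630296.6329
Step 2: v = sqrt(9630296.6329) = 3103.3 m/s

3103.3


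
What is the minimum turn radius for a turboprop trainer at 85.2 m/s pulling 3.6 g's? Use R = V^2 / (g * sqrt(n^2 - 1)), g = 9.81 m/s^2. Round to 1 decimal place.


Step 1: V^2 = 85.2^2 = 7259.04
Step 2: n^2 - 1 = 3.6^2 - 1 = 11.96
Step 3: sqrt(11.96) = 3.458323
Step 4: R = 7259.04 / (9.81 * 3.458323) = 214.0 m

214.0


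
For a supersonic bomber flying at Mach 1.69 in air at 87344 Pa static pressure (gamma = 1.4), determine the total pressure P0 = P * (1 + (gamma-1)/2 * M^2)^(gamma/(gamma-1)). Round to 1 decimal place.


Step 1: (gamma-1)/2 * M^2 = 0.2 * 2.8561 = 0.57122
Step 2: 1 + 0.57122 = 1.57122
Step 3: Exponent gamma/(gamma-1) = 3.5
Step 4: P0 = 87344 * 1.57122^3.5 = 424680.7 Pa

424680.7


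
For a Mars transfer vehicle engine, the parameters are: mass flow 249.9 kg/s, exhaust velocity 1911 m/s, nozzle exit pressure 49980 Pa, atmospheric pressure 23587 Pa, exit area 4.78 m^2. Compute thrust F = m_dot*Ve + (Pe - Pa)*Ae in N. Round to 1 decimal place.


Step 1: Momentum thrust = m_dot * Ve = 249.9 * 1911 = 477558.9 N
Step 2: Pressure thrust = (Pe - Pa) * Ae = (49980 - 23587) * 4.78 = 126158.54 N
Step 3: Total thrust F = 477558.9 + 126158.54 = 603717.4 N

603717.4


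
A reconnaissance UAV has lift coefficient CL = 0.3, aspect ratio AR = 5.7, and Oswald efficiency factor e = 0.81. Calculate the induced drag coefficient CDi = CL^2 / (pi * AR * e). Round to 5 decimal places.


Step 1: CL^2 = 0.3^2 = 0.09
Step 2: pi * AR * e = 3.14159 * 5.7 * 0.81 = 14.504733
Step 3: CDi = 0.09 / 14.504733 = 0.00620

0.00620


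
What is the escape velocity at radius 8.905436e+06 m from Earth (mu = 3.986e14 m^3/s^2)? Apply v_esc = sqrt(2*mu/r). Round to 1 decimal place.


Step 1: 2*mu/r = 2 * 3.986e14 / 8.905436e+06 = 89518357.1023
Step 2: v_esc = sqrt(89518357.1023) = 9461.4 m/s

9461.4


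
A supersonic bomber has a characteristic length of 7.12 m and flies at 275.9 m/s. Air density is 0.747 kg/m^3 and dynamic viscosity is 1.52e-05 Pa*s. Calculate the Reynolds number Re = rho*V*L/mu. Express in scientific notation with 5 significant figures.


Step 1: Numerator = rho * V * L = 0.747 * 275.9 * 7.12 = 1467.412776
Step 2: Re = 1467.412776 / 1.52e-05
Step 3: Re = 9.6540e+07

9.6540e+07


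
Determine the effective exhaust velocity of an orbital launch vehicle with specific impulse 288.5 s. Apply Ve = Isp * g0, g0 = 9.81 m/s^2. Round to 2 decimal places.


Step 1: Ve = Isp * g0 = 288.5 * 9.81
Step 2: Ve = 2830.19 m/s

2830.19
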